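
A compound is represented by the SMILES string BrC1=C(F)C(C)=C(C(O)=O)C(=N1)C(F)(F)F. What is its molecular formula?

C8H4BrF4NO2

Walk through each heavy atom and fill implicit hydrogens from standard valence (C 4, N 3, O 2, S 2, halogen 1):
  atom 1: Br (halogen, monovalent) → 0 H
  atom 2: C, bond orders sum to 4 (valence 4) → 0 H
  atom 3: C, bond orders sum to 4 (valence 4) → 0 H
  atom 4: F (halogen, monovalent) → 0 H
  atom 5: C, bond orders sum to 4 (valence 4) → 0 H
  atom 6: C, bond orders sum to 1 (valence 4) → 3 H
  atom 7: C, bond orders sum to 4 (valence 4) → 0 H
  atom 8: C, bond orders sum to 4 (valence 4) → 0 H
  atom 9: O, bond orders sum to 1 (valence 2) → 1 H
  atom 10: O, bond orders sum to 2 (valence 2) → 0 H
  atom 11: C, bond orders sum to 4 (valence 4) → 0 H
  atom 12: N, bond orders sum to 3 (valence 3) → 0 H
  atom 13: C, bond orders sum to 4 (valence 4) → 0 H
  atom 14: F (halogen, monovalent) → 0 H
  atom 15: F (halogen, monovalent) → 0 H
  atom 16: F (halogen, monovalent) → 0 H
Totals → C:8, H:4, Br:1, F:4, N:1, O:2.
In Hill order: C8H4BrF4NO2.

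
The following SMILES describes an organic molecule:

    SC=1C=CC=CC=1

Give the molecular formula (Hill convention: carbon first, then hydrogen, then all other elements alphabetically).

C6H6S

Walk through each heavy atom and fill implicit hydrogens from standard valence (C 4, N 3, O 2, S 2, halogen 1):
  atom 1: S, bond orders sum to 1 (valence 2) → 1 H
  atom 2: C, bond orders sum to 4 (valence 4) → 0 H
  atom 3: C, bond orders sum to 3 (valence 4) → 1 H
  atom 4: C, bond orders sum to 3 (valence 4) → 1 H
  atom 5: C, bond orders sum to 3 (valence 4) → 1 H
  atom 6: C, bond orders sum to 3 (valence 4) → 1 H
  atom 7: C, bond orders sum to 3 (valence 4) → 1 H
Totals → C:6, H:6, S:1.
In Hill order: C6H6S.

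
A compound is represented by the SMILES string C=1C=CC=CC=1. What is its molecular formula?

C6H6

Walk through each heavy atom and fill implicit hydrogens from standard valence (C 4, N 3, O 2, S 2, halogen 1):
  atom 1: C, bond orders sum to 3 (valence 4) → 1 H
  atom 2: C, bond orders sum to 3 (valence 4) → 1 H
  atom 3: C, bond orders sum to 3 (valence 4) → 1 H
  atom 4: C, bond orders sum to 3 (valence 4) → 1 H
  atom 5: C, bond orders sum to 3 (valence 4) → 1 H
  atom 6: C, bond orders sum to 3 (valence 4) → 1 H
Totals → C:6, H:6.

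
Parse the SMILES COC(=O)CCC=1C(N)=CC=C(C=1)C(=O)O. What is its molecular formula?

Walk through each heavy atom and fill implicit hydrogens from standard valence (C 4, N 3, O 2, S 2, halogen 1):
  atom 1: C, bond orders sum to 1 (valence 4) → 3 H
  atom 2: O, bond orders sum to 2 (valence 2) → 0 H
  atom 3: C, bond orders sum to 4 (valence 4) → 0 H
  atom 4: O, bond orders sum to 2 (valence 2) → 0 H
  atom 5: C, bond orders sum to 2 (valence 4) → 2 H
  atom 6: C, bond orders sum to 2 (valence 4) → 2 H
  atom 7: C, bond orders sum to 4 (valence 4) → 0 H
  atom 8: C, bond orders sum to 4 (valence 4) → 0 H
  atom 9: N, bond orders sum to 1 (valence 3) → 2 H
  atom 10: C, bond orders sum to 3 (valence 4) → 1 H
  atom 11: C, bond orders sum to 3 (valence 4) → 1 H
  atom 12: C, bond orders sum to 4 (valence 4) → 0 H
  atom 13: C, bond orders sum to 3 (valence 4) → 1 H
  atom 14: C, bond orders sum to 4 (valence 4) → 0 H
  atom 15: O, bond orders sum to 2 (valence 2) → 0 H
  atom 16: O, bond orders sum to 1 (valence 2) → 1 H
Totals → C:11, H:13, N:1, O:4.
In Hill order: C11H13NO4.

C11H13NO4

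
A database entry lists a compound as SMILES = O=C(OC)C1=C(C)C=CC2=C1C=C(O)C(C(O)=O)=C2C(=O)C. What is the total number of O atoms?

6

Scan the SMILES for O atoms (remember two-letter symbols like Cl and Br are single atoms).
Oxygen count: 6.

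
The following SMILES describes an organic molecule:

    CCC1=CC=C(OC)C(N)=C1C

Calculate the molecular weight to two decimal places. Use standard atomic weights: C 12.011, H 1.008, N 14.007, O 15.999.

First, the molecular formula is C10H15NO (counting implicit H from valence).
  C: 10 × 12.011 = 120.110
  H: 15 × 1.008 = 15.120
  N: 1 × 14.007 = 14.007
  O: 1 × 15.999 = 15.999
Sum: 10×12.011 + 15×1.008 + 1×14.007 + 1×15.999 = 165.236 → 165.24 g/mol.

165.24 g/mol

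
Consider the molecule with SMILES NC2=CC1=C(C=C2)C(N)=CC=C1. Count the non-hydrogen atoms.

Every atom symbol written in the SMILES (organic subset) is one heavy atom; implicit H are not written.
Heavy atoms by element → C:10, N:2.
Total: 12.

12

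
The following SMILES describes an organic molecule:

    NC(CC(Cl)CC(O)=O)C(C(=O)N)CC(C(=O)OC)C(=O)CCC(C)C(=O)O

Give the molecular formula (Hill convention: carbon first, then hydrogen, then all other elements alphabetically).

Walk through each heavy atom and fill implicit hydrogens from standard valence (C 4, N 3, O 2, S 2, halogen 1):
  atom 1: N, bond orders sum to 1 (valence 3) → 2 H
  atom 2: C, bond orders sum to 3 (valence 4) → 1 H
  atom 3: C, bond orders sum to 2 (valence 4) → 2 H
  atom 4: C, bond orders sum to 3 (valence 4) → 1 H
  atom 5: Cl (halogen, monovalent) → 0 H
  atom 6: C, bond orders sum to 2 (valence 4) → 2 H
  atom 7: C, bond orders sum to 4 (valence 4) → 0 H
  atom 8: O, bond orders sum to 1 (valence 2) → 1 H
  atom 9: O, bond orders sum to 2 (valence 2) → 0 H
  atom 10: C, bond orders sum to 3 (valence 4) → 1 H
  atom 11: C, bond orders sum to 4 (valence 4) → 0 H
  atom 12: O, bond orders sum to 2 (valence 2) → 0 H
  atom 13: N, bond orders sum to 1 (valence 3) → 2 H
  atom 14: C, bond orders sum to 2 (valence 4) → 2 H
  atom 15: C, bond orders sum to 3 (valence 4) → 1 H
  atom 16: C, bond orders sum to 4 (valence 4) → 0 H
  atom 17: O, bond orders sum to 2 (valence 2) → 0 H
  atom 18: O, bond orders sum to 2 (valence 2) → 0 H
  atom 19: C, bond orders sum to 1 (valence 4) → 3 H
  atom 20: C, bond orders sum to 4 (valence 4) → 0 H
  atom 21: O, bond orders sum to 2 (valence 2) → 0 H
  atom 22: C, bond orders sum to 2 (valence 4) → 2 H
  atom 23: C, bond orders sum to 2 (valence 4) → 2 H
  atom 24: C, bond orders sum to 3 (valence 4) → 1 H
  atom 25: C, bond orders sum to 1 (valence 4) → 3 H
  atom 26: C, bond orders sum to 4 (valence 4) → 0 H
  atom 27: O, bond orders sum to 2 (valence 2) → 0 H
  atom 28: O, bond orders sum to 1 (valence 2) → 1 H
Totals → C:17, H:27, Cl:1, N:2, O:8.

C17H27ClN2O8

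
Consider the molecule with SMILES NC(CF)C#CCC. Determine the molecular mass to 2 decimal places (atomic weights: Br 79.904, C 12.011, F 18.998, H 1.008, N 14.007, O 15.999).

115.15 g/mol

First, the molecular formula is C6H10FN (counting implicit H from valence).
  C: 6 × 12.011 = 72.066
  F: 1 × 18.998 = 18.998
  H: 10 × 1.008 = 10.080
  N: 1 × 14.007 = 14.007
Sum: 6×12.011 + 1×18.998 + 10×1.008 + 1×14.007 = 115.151 → 115.15 g/mol.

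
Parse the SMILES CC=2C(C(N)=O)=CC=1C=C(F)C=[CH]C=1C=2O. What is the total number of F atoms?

1

Scan the SMILES for F atoms (remember two-letter symbols like Cl and Br are single atoms).
Fluorine count: 1.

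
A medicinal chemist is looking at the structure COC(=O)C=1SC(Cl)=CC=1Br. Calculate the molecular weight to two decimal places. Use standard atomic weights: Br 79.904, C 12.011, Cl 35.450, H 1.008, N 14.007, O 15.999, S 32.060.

First, the molecular formula is C6H4BrClO2S (counting implicit H from valence).
  Br: 1 × 79.904 = 79.904
  C: 6 × 12.011 = 72.066
  Cl: 1 × 35.450 = 35.450
  H: 4 × 1.008 = 4.032
  O: 2 × 15.999 = 31.998
  S: 1 × 32.060 = 32.060
Sum: 1×79.904 + 6×12.011 + 1×35.450 + 4×1.008 + 2×15.999 + 1×32.060 = 255.510 → 255.51 g/mol.

255.51 g/mol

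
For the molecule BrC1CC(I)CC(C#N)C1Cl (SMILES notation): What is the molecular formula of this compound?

C7H8BrClIN

Walk through each heavy atom and fill implicit hydrogens from standard valence (C 4, N 3, O 2, S 2, halogen 1):
  atom 1: Br (halogen, monovalent) → 0 H
  atom 2: C, bond orders sum to 3 (valence 4) → 1 H
  atom 3: C, bond orders sum to 2 (valence 4) → 2 H
  atom 4: C, bond orders sum to 3 (valence 4) → 1 H
  atom 5: I (halogen, monovalent) → 0 H
  atom 6: C, bond orders sum to 2 (valence 4) → 2 H
  atom 7: C, bond orders sum to 3 (valence 4) → 1 H
  atom 8: C, bond orders sum to 4 (valence 4) → 0 H
  atom 9: N, bond orders sum to 3 (valence 3) → 0 H
  atom 10: C, bond orders sum to 3 (valence 4) → 1 H
  atom 11: Cl (halogen, monovalent) → 0 H
Totals → C:7, H:8, Br:1, Cl:1, I:1, N:1.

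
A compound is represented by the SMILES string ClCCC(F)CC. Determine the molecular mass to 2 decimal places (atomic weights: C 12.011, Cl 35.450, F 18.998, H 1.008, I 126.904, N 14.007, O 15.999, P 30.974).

124.58 g/mol

First, the molecular formula is C5H10ClF (counting implicit H from valence).
  C: 5 × 12.011 = 60.055
  Cl: 1 × 35.450 = 35.450
  F: 1 × 18.998 = 18.998
  H: 10 × 1.008 = 10.080
Sum: 5×12.011 + 1×35.450 + 1×18.998 + 10×1.008 = 124.583 → 124.58 g/mol.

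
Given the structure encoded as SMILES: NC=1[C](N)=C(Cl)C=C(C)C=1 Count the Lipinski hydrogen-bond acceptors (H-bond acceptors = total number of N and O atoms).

2

N atoms: 2; O atoms: 0.
Lipinski HBA = 2 + 0 = 2.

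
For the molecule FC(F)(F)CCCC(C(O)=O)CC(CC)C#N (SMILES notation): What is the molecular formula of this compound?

C11H16F3NO2

Walk through each heavy atom and fill implicit hydrogens from standard valence (C 4, N 3, O 2, S 2, halogen 1):
  atom 1: F (halogen, monovalent) → 0 H
  atom 2: C, bond orders sum to 4 (valence 4) → 0 H
  atom 3: F (halogen, monovalent) → 0 H
  atom 4: F (halogen, monovalent) → 0 H
  atom 5: C, bond orders sum to 2 (valence 4) → 2 H
  atom 6: C, bond orders sum to 2 (valence 4) → 2 H
  atom 7: C, bond orders sum to 2 (valence 4) → 2 H
  atom 8: C, bond orders sum to 3 (valence 4) → 1 H
  atom 9: C, bond orders sum to 4 (valence 4) → 0 H
  atom 10: O, bond orders sum to 1 (valence 2) → 1 H
  atom 11: O, bond orders sum to 2 (valence 2) → 0 H
  atom 12: C, bond orders sum to 2 (valence 4) → 2 H
  atom 13: C, bond orders sum to 3 (valence 4) → 1 H
  atom 14: C, bond orders sum to 2 (valence 4) → 2 H
  atom 15: C, bond orders sum to 1 (valence 4) → 3 H
  atom 16: C, bond orders sum to 4 (valence 4) → 0 H
  atom 17: N, bond orders sum to 3 (valence 3) → 0 H
Totals → C:11, H:16, F:3, N:1, O:2.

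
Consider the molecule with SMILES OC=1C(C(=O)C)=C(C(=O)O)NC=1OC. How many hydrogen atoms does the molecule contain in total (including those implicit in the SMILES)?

9

Walk through each heavy atom and fill implicit hydrogens from standard valence (C 4, N 3, O 2, S 2, halogen 1):
  atom 1: O, bond orders sum to 1 (valence 2) → 1 H
  atom 2: C, bond orders sum to 4 (valence 4) → 0 H
  atom 3: C, bond orders sum to 4 (valence 4) → 0 H
  atom 4: C, bond orders sum to 4 (valence 4) → 0 H
  atom 5: O, bond orders sum to 2 (valence 2) → 0 H
  atom 6: C, bond orders sum to 1 (valence 4) → 3 H
  atom 7: C, bond orders sum to 4 (valence 4) → 0 H
  atom 8: C, bond orders sum to 4 (valence 4) → 0 H
  atom 9: O, bond orders sum to 2 (valence 2) → 0 H
  atom 10: O, bond orders sum to 1 (valence 2) → 1 H
  atom 11: N, bond orders sum to 2 (valence 3) → 1 H
  atom 12: C, bond orders sum to 4 (valence 4) → 0 H
  atom 13: O, bond orders sum to 2 (valence 2) → 0 H
  atom 14: C, bond orders sum to 1 (valence 4) → 3 H
Total hydrogens: 9.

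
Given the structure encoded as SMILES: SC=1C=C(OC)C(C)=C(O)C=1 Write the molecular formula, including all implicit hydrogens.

C8H10O2S

Walk through each heavy atom and fill implicit hydrogens from standard valence (C 4, N 3, O 2, S 2, halogen 1):
  atom 1: S, bond orders sum to 1 (valence 2) → 1 H
  atom 2: C, bond orders sum to 4 (valence 4) → 0 H
  atom 3: C, bond orders sum to 3 (valence 4) → 1 H
  atom 4: C, bond orders sum to 4 (valence 4) → 0 H
  atom 5: O, bond orders sum to 2 (valence 2) → 0 H
  atom 6: C, bond orders sum to 1 (valence 4) → 3 H
  atom 7: C, bond orders sum to 4 (valence 4) → 0 H
  atom 8: C, bond orders sum to 1 (valence 4) → 3 H
  atom 9: C, bond orders sum to 4 (valence 4) → 0 H
  atom 10: O, bond orders sum to 1 (valence 2) → 1 H
  atom 11: C, bond orders sum to 3 (valence 4) → 1 H
Totals → C:8, H:10, O:2, S:1.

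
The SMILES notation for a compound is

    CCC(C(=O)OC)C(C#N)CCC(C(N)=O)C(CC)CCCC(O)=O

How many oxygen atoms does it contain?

Scan the SMILES for O atoms (remember two-letter symbols like Cl and Br are single atoms).
Oxygen count: 5.

5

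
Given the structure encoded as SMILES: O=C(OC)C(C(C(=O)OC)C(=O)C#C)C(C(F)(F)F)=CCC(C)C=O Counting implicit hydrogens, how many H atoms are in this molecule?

17

Walk through each heavy atom and fill implicit hydrogens from standard valence (C 4, N 3, O 2, S 2, halogen 1):
  atom 1: O, bond orders sum to 2 (valence 2) → 0 H
  atom 2: C, bond orders sum to 4 (valence 4) → 0 H
  atom 3: O, bond orders sum to 2 (valence 2) → 0 H
  atom 4: C, bond orders sum to 1 (valence 4) → 3 H
  atom 5: C, bond orders sum to 3 (valence 4) → 1 H
  atom 6: C, bond orders sum to 3 (valence 4) → 1 H
  atom 7: C, bond orders sum to 4 (valence 4) → 0 H
  atom 8: O, bond orders sum to 2 (valence 2) → 0 H
  atom 9: O, bond orders sum to 2 (valence 2) → 0 H
  atom 10: C, bond orders sum to 1 (valence 4) → 3 H
  atom 11: C, bond orders sum to 4 (valence 4) → 0 H
  atom 12: O, bond orders sum to 2 (valence 2) → 0 H
  atom 13: C, bond orders sum to 4 (valence 4) → 0 H
  atom 14: C, bond orders sum to 3 (valence 4) → 1 H
  atom 15: C, bond orders sum to 4 (valence 4) → 0 H
  atom 16: C, bond orders sum to 4 (valence 4) → 0 H
  atom 17: F (halogen, monovalent) → 0 H
  atom 18: F (halogen, monovalent) → 0 H
  atom 19: F (halogen, monovalent) → 0 H
  atom 20: C, bond orders sum to 3 (valence 4) → 1 H
  atom 21: C, bond orders sum to 2 (valence 4) → 2 H
  atom 22: C, bond orders sum to 3 (valence 4) → 1 H
  atom 23: C, bond orders sum to 1 (valence 4) → 3 H
  atom 24: C, bond orders sum to 3 (valence 4) → 1 H
  atom 25: O, bond orders sum to 2 (valence 2) → 0 H
Total hydrogens: 17.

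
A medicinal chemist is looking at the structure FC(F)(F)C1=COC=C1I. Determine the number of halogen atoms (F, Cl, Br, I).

4

Halogen atoms appear at heavy-atom positions 1, 3, 4, 10 (3×F, 1×I).
Halogen count: 4.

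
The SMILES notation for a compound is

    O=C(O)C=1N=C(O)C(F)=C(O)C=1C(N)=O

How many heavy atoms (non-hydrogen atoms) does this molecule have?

Every atom symbol written in the SMILES (organic subset) is one heavy atom; implicit H are not written.
Heavy atoms by element → C:7, F:1, N:2, O:5.
Total: 15.

15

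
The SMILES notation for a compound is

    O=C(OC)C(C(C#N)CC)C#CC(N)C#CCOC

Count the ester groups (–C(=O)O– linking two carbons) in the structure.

1

The ester motif appears at heavy-atom position 2 in the SMILES.
Other groups present: 2 alkyne, 1 ether, 1 nitrile, 1 primary amine.
Ester count: 1.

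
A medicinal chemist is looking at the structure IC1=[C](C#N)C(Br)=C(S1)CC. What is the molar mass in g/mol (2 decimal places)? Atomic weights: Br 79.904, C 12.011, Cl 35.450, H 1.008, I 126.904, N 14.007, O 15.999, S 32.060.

341.99 g/mol

First, the molecular formula is C7H5BrINS (counting implicit H from valence).
  Br: 1 × 79.904 = 79.904
  C: 7 × 12.011 = 84.077
  H: 5 × 1.008 = 5.040
  I: 1 × 126.904 = 126.904
  N: 1 × 14.007 = 14.007
  S: 1 × 32.060 = 32.060
Sum: 1×79.904 + 7×12.011 + 5×1.008 + 1×126.904 + 1×14.007 + 1×32.060 = 341.992 → 341.99 g/mol.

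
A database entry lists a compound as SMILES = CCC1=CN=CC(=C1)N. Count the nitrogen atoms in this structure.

Scan the SMILES for N atoms (remember two-letter symbols like Cl and Br are single atoms).
Nitrogen count: 2.

2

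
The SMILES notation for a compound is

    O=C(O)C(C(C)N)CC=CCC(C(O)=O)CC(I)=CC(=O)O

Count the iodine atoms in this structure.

Scan the SMILES for I atoms (remember two-letter symbols like Cl and Br are single atoms).
Iodine count: 1.

1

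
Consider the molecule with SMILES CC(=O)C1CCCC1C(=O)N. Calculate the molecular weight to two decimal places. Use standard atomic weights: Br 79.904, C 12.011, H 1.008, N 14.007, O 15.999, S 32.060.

First, the molecular formula is C8H13NO2 (counting implicit H from valence).
  C: 8 × 12.011 = 96.088
  H: 13 × 1.008 = 13.104
  N: 1 × 14.007 = 14.007
  O: 2 × 15.999 = 31.998
Sum: 8×12.011 + 13×1.008 + 1×14.007 + 2×15.999 = 155.197 → 155.20 g/mol.

155.20 g/mol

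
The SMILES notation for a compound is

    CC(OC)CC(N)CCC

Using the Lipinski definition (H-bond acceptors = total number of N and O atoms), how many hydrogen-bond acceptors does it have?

N atoms: 1; O atoms: 1.
Lipinski HBA = 1 + 1 = 2.

2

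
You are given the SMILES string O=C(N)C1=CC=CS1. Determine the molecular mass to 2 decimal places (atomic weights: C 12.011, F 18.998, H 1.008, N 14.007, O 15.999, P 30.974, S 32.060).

127.16 g/mol

First, the molecular formula is C5H5NOS (counting implicit H from valence).
  C: 5 × 12.011 = 60.055
  H: 5 × 1.008 = 5.040
  N: 1 × 14.007 = 14.007
  O: 1 × 15.999 = 15.999
  S: 1 × 32.060 = 32.060
Sum: 5×12.011 + 5×1.008 + 1×14.007 + 1×15.999 + 1×32.060 = 127.161 → 127.16 g/mol.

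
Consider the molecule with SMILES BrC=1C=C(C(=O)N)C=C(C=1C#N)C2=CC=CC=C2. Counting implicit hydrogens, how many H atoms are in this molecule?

9

Walk through each heavy atom and fill implicit hydrogens from standard valence (C 4, N 3, O 2, S 2, halogen 1):
  atom 1: Br (halogen, monovalent) → 0 H
  atom 2: C, bond orders sum to 4 (valence 4) → 0 H
  atom 3: C, bond orders sum to 3 (valence 4) → 1 H
  atom 4: C, bond orders sum to 4 (valence 4) → 0 H
  atom 5: C, bond orders sum to 4 (valence 4) → 0 H
  atom 6: O, bond orders sum to 2 (valence 2) → 0 H
  atom 7: N, bond orders sum to 1 (valence 3) → 2 H
  atom 8: C, bond orders sum to 3 (valence 4) → 1 H
  atom 9: C, bond orders sum to 4 (valence 4) → 0 H
  atom 10: C, bond orders sum to 4 (valence 4) → 0 H
  atom 11: C, bond orders sum to 4 (valence 4) → 0 H
  atom 12: N, bond orders sum to 3 (valence 3) → 0 H
  atom 13: C, bond orders sum to 4 (valence 4) → 0 H
  atom 14: C, bond orders sum to 3 (valence 4) → 1 H
  atom 15: C, bond orders sum to 3 (valence 4) → 1 H
  atom 16: C, bond orders sum to 3 (valence 4) → 1 H
  atom 17: C, bond orders sum to 3 (valence 4) → 1 H
  atom 18: C, bond orders sum to 3 (valence 4) → 1 H
Total hydrogens: 9.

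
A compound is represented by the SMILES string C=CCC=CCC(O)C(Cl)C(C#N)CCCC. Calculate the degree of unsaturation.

Degree of unsaturation = (number of rings) + (number of π bonds).
Ring closures in the SMILES: 0.
π bonds: 2 double bonds (each 1 DoU), 1 triple bond (each 2 DoU) → 4 DoU from unsaturation.
Total DoU = 0 + 4 = 4.

4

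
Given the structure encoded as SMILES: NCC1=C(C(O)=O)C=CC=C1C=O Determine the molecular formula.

C9H9NO3

Walk through each heavy atom and fill implicit hydrogens from standard valence (C 4, N 3, O 2, S 2, halogen 1):
  atom 1: N, bond orders sum to 1 (valence 3) → 2 H
  atom 2: C, bond orders sum to 2 (valence 4) → 2 H
  atom 3: C, bond orders sum to 4 (valence 4) → 0 H
  atom 4: C, bond orders sum to 4 (valence 4) → 0 H
  atom 5: C, bond orders sum to 4 (valence 4) → 0 H
  atom 6: O, bond orders sum to 1 (valence 2) → 1 H
  atom 7: O, bond orders sum to 2 (valence 2) → 0 H
  atom 8: C, bond orders sum to 3 (valence 4) → 1 H
  atom 9: C, bond orders sum to 3 (valence 4) → 1 H
  atom 10: C, bond orders sum to 3 (valence 4) → 1 H
  atom 11: C, bond orders sum to 4 (valence 4) → 0 H
  atom 12: C, bond orders sum to 3 (valence 4) → 1 H
  atom 13: O, bond orders sum to 2 (valence 2) → 0 H
Totals → C:9, H:9, N:1, O:3.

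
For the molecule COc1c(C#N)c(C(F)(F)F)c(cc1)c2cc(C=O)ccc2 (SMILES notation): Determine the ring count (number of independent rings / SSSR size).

In SMILES, each pair of matching ring-closure digits denotes one ring-closing bond; the number of such bonds equals the number of independent rings.
Ring-closure bonds here: 2.

2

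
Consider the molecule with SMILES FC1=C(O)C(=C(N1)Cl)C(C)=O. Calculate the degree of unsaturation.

Degree of unsaturation = (number of rings) + (number of π bonds).
Ring closures in the SMILES: 1.
π bonds: 3 double bonds (each 1 DoU) → 3 DoU from unsaturation.
Total DoU = 1 + 3 = 4.

4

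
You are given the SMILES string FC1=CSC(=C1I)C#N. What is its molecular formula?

Walk through each heavy atom and fill implicit hydrogens from standard valence (C 4, N 3, O 2, S 2, halogen 1):
  atom 1: F (halogen, monovalent) → 0 H
  atom 2: C, bond orders sum to 4 (valence 4) → 0 H
  atom 3: C, bond orders sum to 3 (valence 4) → 1 H
  atom 4: S, bond orders sum to 2 (valence 2) → 0 H
  atom 5: C, bond orders sum to 4 (valence 4) → 0 H
  atom 6: C, bond orders sum to 4 (valence 4) → 0 H
  atom 7: I (halogen, monovalent) → 0 H
  atom 8: C, bond orders sum to 4 (valence 4) → 0 H
  atom 9: N, bond orders sum to 3 (valence 3) → 0 H
Totals → C:5, H:1, F:1, I:1, N:1, S:1.
In Hill order: C5HFINS.

C5HFINS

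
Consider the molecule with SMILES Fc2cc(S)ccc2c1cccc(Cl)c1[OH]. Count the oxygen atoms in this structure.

1

Scan the SMILES for O atoms (remember two-letter symbols like Cl and Br are single atoms).
Oxygen count: 1.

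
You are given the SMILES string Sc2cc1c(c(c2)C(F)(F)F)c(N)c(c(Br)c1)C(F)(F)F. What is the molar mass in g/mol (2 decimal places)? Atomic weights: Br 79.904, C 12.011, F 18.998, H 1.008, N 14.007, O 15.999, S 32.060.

First, the molecular formula is C12H6BrF6NS (counting implicit H from valence).
  Br: 1 × 79.904 = 79.904
  C: 12 × 12.011 = 144.132
  F: 6 × 18.998 = 113.988
  H: 6 × 1.008 = 6.048
  N: 1 × 14.007 = 14.007
  S: 1 × 32.060 = 32.060
Sum: 1×79.904 + 12×12.011 + 6×18.998 + 6×1.008 + 1×14.007 + 1×32.060 = 390.139 → 390.14 g/mol.

390.14 g/mol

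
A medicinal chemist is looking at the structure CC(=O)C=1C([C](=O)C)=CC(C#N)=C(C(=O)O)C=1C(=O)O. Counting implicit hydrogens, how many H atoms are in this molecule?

Walk through each heavy atom and fill implicit hydrogens from standard valence (C 4, N 3, O 2, S 2, halogen 1):
  atom 1: C, bond orders sum to 1 (valence 4) → 3 H
  atom 2: C, bond orders sum to 4 (valence 4) → 0 H
  atom 3: O, bond orders sum to 2 (valence 2) → 0 H
  atom 4: C, bond orders sum to 4 (valence 4) → 0 H
  atom 5: C, bond orders sum to 4 (valence 4) → 0 H
  atom 6: C with explicit H count 0
  atom 7: O, bond orders sum to 2 (valence 2) → 0 H
  atom 8: C, bond orders sum to 1 (valence 4) → 3 H
  atom 9: C, bond orders sum to 3 (valence 4) → 1 H
  atom 10: C, bond orders sum to 4 (valence 4) → 0 H
  atom 11: C, bond orders sum to 4 (valence 4) → 0 H
  atom 12: N, bond orders sum to 3 (valence 3) → 0 H
  atom 13: C, bond orders sum to 4 (valence 4) → 0 H
  atom 14: C, bond orders sum to 4 (valence 4) → 0 H
  atom 15: O, bond orders sum to 2 (valence 2) → 0 H
  atom 16: O, bond orders sum to 1 (valence 2) → 1 H
  atom 17: C, bond orders sum to 4 (valence 4) → 0 H
  atom 18: C, bond orders sum to 4 (valence 4) → 0 H
  atom 19: O, bond orders sum to 2 (valence 2) → 0 H
  atom 20: O, bond orders sum to 1 (valence 2) → 1 H
Total hydrogens: 9.

9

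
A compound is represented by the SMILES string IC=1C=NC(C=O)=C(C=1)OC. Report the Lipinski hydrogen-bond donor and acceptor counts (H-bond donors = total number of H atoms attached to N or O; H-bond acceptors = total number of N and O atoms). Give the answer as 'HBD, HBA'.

0, 3

Donors: find every N or O and count the H atoms it carries.
  atom 4 (N): bond orders sum to 3 → 0 H
  atom 7 (O): bond orders sum to 2 → 0 H
  atom 10 (O): bond orders sum to 2 → 0 H
Lipinski HBD = 0.
Acceptors: N atoms = 1, O atoms = 2 → HBA = 3.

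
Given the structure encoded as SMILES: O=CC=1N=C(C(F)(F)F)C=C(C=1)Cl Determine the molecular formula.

Walk through each heavy atom and fill implicit hydrogens from standard valence (C 4, N 3, O 2, S 2, halogen 1):
  atom 1: O, bond orders sum to 2 (valence 2) → 0 H
  atom 2: C, bond orders sum to 3 (valence 4) → 1 H
  atom 3: C, bond orders sum to 4 (valence 4) → 0 H
  atom 4: N, bond orders sum to 3 (valence 3) → 0 H
  atom 5: C, bond orders sum to 4 (valence 4) → 0 H
  atom 6: C, bond orders sum to 4 (valence 4) → 0 H
  atom 7: F (halogen, monovalent) → 0 H
  atom 8: F (halogen, monovalent) → 0 H
  atom 9: F (halogen, monovalent) → 0 H
  atom 10: C, bond orders sum to 3 (valence 4) → 1 H
  atom 11: C, bond orders sum to 4 (valence 4) → 0 H
  atom 12: C, bond orders sum to 3 (valence 4) → 1 H
  atom 13: Cl (halogen, monovalent) → 0 H
Totals → C:7, H:3, Cl:1, F:3, N:1, O:1.
In Hill order: C7H3ClF3NO.

C7H3ClF3NO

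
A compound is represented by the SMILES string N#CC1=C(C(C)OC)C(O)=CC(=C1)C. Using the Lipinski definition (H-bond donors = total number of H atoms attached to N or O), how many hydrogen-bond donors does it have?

1

Donors: find every N or O and count the H atoms it carries.
  atom 1 (N): bond orders sum to 3 → 0 H
  atom 7 (O): bond orders sum to 2 → 0 H
  atom 10 (O): bond orders sum to 1 → 1 H
Lipinski HBD = 1.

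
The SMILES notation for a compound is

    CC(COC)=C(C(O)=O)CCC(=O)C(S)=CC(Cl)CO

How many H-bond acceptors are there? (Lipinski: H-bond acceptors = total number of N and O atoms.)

N atoms: 0; O atoms: 5.
Lipinski HBA = 0 + 5 = 5.

5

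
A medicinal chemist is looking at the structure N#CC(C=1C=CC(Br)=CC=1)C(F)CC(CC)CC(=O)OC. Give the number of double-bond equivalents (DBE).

Degree of unsaturation = (number of rings) + (number of π bonds).
Ring closures in the SMILES: 1.
π bonds: 4 double bonds (each 1 DoU), 1 triple bond (each 2 DoU) → 6 DoU from unsaturation.
Total DoU = 1 + 6 = 7.

7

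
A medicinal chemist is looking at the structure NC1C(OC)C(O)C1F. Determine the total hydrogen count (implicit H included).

10

Walk through each heavy atom and fill implicit hydrogens from standard valence (C 4, N 3, O 2, S 2, halogen 1):
  atom 1: N, bond orders sum to 1 (valence 3) → 2 H
  atom 2: C, bond orders sum to 3 (valence 4) → 1 H
  atom 3: C, bond orders sum to 3 (valence 4) → 1 H
  atom 4: O, bond orders sum to 2 (valence 2) → 0 H
  atom 5: C, bond orders sum to 1 (valence 4) → 3 H
  atom 6: C, bond orders sum to 3 (valence 4) → 1 H
  atom 7: O, bond orders sum to 1 (valence 2) → 1 H
  atom 8: C, bond orders sum to 3 (valence 4) → 1 H
  atom 9: F (halogen, monovalent) → 0 H
Total hydrogens: 10.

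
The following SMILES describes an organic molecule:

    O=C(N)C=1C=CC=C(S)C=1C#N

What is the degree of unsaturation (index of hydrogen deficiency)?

Molecular formula: C8H6N2OS.
DoU = (2C + 2 + N − H − X) / 2, where X is the halogen count and O/S are ignored.
    = (2·8 + 2 + 2 − 6 − 0) / 2 = 14 / 2 = 7.

7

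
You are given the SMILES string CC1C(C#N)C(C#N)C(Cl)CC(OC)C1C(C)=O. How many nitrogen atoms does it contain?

2

Scan the SMILES for N atoms (remember two-letter symbols like Cl and Br are single atoms).
Nitrogen count: 2.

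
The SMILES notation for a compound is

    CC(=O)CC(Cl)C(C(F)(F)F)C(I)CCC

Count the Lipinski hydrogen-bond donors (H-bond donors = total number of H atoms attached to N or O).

Donors: find every N or O and count the H atoms it carries.
  atom 3 (O): bond orders sum to 2 → 0 H
Lipinski HBD = 0.

0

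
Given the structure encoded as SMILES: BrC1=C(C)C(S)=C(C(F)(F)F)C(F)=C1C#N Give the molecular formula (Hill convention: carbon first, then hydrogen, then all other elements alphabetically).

C9H4BrF4NS

Walk through each heavy atom and fill implicit hydrogens from standard valence (C 4, N 3, O 2, S 2, halogen 1):
  atom 1: Br (halogen, monovalent) → 0 H
  atom 2: C, bond orders sum to 4 (valence 4) → 0 H
  atom 3: C, bond orders sum to 4 (valence 4) → 0 H
  atom 4: C, bond orders sum to 1 (valence 4) → 3 H
  atom 5: C, bond orders sum to 4 (valence 4) → 0 H
  atom 6: S, bond orders sum to 1 (valence 2) → 1 H
  atom 7: C, bond orders sum to 4 (valence 4) → 0 H
  atom 8: C, bond orders sum to 4 (valence 4) → 0 H
  atom 9: F (halogen, monovalent) → 0 H
  atom 10: F (halogen, monovalent) → 0 H
  atom 11: F (halogen, monovalent) → 0 H
  atom 12: C, bond orders sum to 4 (valence 4) → 0 H
  atom 13: F (halogen, monovalent) → 0 H
  atom 14: C, bond orders sum to 4 (valence 4) → 0 H
  atom 15: C, bond orders sum to 4 (valence 4) → 0 H
  atom 16: N, bond orders sum to 3 (valence 3) → 0 H
Totals → C:9, H:4, Br:1, F:4, N:1, S:1.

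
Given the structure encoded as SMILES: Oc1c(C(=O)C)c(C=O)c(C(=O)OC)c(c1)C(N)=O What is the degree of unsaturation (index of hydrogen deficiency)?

8

Molecular formula: C12H11NO6.
DoU = (2C + 2 + N − H − X) / 2, where X is the halogen count and O/S are ignored.
    = (2·12 + 2 + 1 − 11 − 0) / 2 = 16 / 2 = 8.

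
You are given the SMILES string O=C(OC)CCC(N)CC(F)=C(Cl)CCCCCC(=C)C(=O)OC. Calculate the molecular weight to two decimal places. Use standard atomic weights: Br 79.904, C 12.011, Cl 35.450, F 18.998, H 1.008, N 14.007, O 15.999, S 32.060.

First, the molecular formula is C17H27ClFNO4 (counting implicit H from valence).
  C: 17 × 12.011 = 204.187
  Cl: 1 × 35.450 = 35.450
  F: 1 × 18.998 = 18.998
  H: 27 × 1.008 = 27.216
  N: 1 × 14.007 = 14.007
  O: 4 × 15.999 = 63.996
Sum: 17×12.011 + 1×35.450 + 1×18.998 + 27×1.008 + 1×14.007 + 4×15.999 = 363.854 → 363.85 g/mol.

363.85 g/mol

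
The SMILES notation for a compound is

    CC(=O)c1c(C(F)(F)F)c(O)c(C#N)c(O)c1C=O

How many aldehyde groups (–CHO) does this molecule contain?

The aldehyde motif appears at heavy-atom position 18 in the SMILES.
Other groups present: 2 hydroxyl, 1 ketone, 1 nitrile.
Aldehyde count: 1.

1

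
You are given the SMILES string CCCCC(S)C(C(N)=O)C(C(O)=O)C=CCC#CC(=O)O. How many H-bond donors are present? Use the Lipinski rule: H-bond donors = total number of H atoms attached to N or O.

4

Donors: find every N or O and count the H atoms it carries.
  atom 9 (N): bond orders sum to 1 → 2 H
  atom 10 (O): bond orders sum to 2 → 0 H
  atom 13 (O): bond orders sum to 1 → 1 H
  atom 14 (O): bond orders sum to 2 → 0 H
  atom 21 (O): bond orders sum to 2 → 0 H
  atom 22 (O): bond orders sum to 1 → 1 H
Lipinski HBD = 4.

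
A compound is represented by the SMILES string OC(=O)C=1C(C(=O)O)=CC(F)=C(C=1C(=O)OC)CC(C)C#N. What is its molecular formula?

C14H12FNO6

Walk through each heavy atom and fill implicit hydrogens from standard valence (C 4, N 3, O 2, S 2, halogen 1):
  atom 1: O, bond orders sum to 1 (valence 2) → 1 H
  atom 2: C, bond orders sum to 4 (valence 4) → 0 H
  atom 3: O, bond orders sum to 2 (valence 2) → 0 H
  atom 4: C, bond orders sum to 4 (valence 4) → 0 H
  atom 5: C, bond orders sum to 4 (valence 4) → 0 H
  atom 6: C, bond orders sum to 4 (valence 4) → 0 H
  atom 7: O, bond orders sum to 2 (valence 2) → 0 H
  atom 8: O, bond orders sum to 1 (valence 2) → 1 H
  atom 9: C, bond orders sum to 3 (valence 4) → 1 H
  atom 10: C, bond orders sum to 4 (valence 4) → 0 H
  atom 11: F (halogen, monovalent) → 0 H
  atom 12: C, bond orders sum to 4 (valence 4) → 0 H
  atom 13: C, bond orders sum to 4 (valence 4) → 0 H
  atom 14: C, bond orders sum to 4 (valence 4) → 0 H
  atom 15: O, bond orders sum to 2 (valence 2) → 0 H
  atom 16: O, bond orders sum to 2 (valence 2) → 0 H
  atom 17: C, bond orders sum to 1 (valence 4) → 3 H
  atom 18: C, bond orders sum to 2 (valence 4) → 2 H
  atom 19: C, bond orders sum to 3 (valence 4) → 1 H
  atom 20: C, bond orders sum to 1 (valence 4) → 3 H
  atom 21: C, bond orders sum to 4 (valence 4) → 0 H
  atom 22: N, bond orders sum to 3 (valence 3) → 0 H
Totals → C:14, H:12, F:1, N:1, O:6.
In Hill order: C14H12FNO6.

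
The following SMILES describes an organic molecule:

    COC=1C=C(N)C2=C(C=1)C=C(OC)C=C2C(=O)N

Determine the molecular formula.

C13H14N2O3

Walk through each heavy atom and fill implicit hydrogens from standard valence (C 4, N 3, O 2, S 2, halogen 1):
  atom 1: C, bond orders sum to 1 (valence 4) → 3 H
  atom 2: O, bond orders sum to 2 (valence 2) → 0 H
  atom 3: C, bond orders sum to 4 (valence 4) → 0 H
  atom 4: C, bond orders sum to 3 (valence 4) → 1 H
  atom 5: C, bond orders sum to 4 (valence 4) → 0 H
  atom 6: N, bond orders sum to 1 (valence 3) → 2 H
  atom 7: C, bond orders sum to 4 (valence 4) → 0 H
  atom 8: C, bond orders sum to 4 (valence 4) → 0 H
  atom 9: C, bond orders sum to 3 (valence 4) → 1 H
  atom 10: C, bond orders sum to 3 (valence 4) → 1 H
  atom 11: C, bond orders sum to 4 (valence 4) → 0 H
  atom 12: O, bond orders sum to 2 (valence 2) → 0 H
  atom 13: C, bond orders sum to 1 (valence 4) → 3 H
  atom 14: C, bond orders sum to 3 (valence 4) → 1 H
  atom 15: C, bond orders sum to 4 (valence 4) → 0 H
  atom 16: C, bond orders sum to 4 (valence 4) → 0 H
  atom 17: O, bond orders sum to 2 (valence 2) → 0 H
  atom 18: N, bond orders sum to 1 (valence 3) → 2 H
Totals → C:13, H:14, N:2, O:3.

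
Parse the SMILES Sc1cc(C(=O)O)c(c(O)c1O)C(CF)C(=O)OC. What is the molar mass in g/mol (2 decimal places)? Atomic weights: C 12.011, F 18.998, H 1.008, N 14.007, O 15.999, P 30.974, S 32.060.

First, the molecular formula is C11H11FO6S (counting implicit H from valence).
  C: 11 × 12.011 = 132.121
  F: 1 × 18.998 = 18.998
  H: 11 × 1.008 = 11.088
  O: 6 × 15.999 = 95.994
  S: 1 × 32.060 = 32.060
Sum: 11×12.011 + 1×18.998 + 11×1.008 + 6×15.999 + 1×32.060 = 290.261 → 290.26 g/mol.

290.26 g/mol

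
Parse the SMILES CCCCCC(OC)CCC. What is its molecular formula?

Walk through each heavy atom and fill implicit hydrogens from standard valence (C 4, N 3, O 2, S 2, halogen 1):
  atom 1: C, bond orders sum to 1 (valence 4) → 3 H
  atom 2: C, bond orders sum to 2 (valence 4) → 2 H
  atom 3: C, bond orders sum to 2 (valence 4) → 2 H
  atom 4: C, bond orders sum to 2 (valence 4) → 2 H
  atom 5: C, bond orders sum to 2 (valence 4) → 2 H
  atom 6: C, bond orders sum to 3 (valence 4) → 1 H
  atom 7: O, bond orders sum to 2 (valence 2) → 0 H
  atom 8: C, bond orders sum to 1 (valence 4) → 3 H
  atom 9: C, bond orders sum to 2 (valence 4) → 2 H
  atom 10: C, bond orders sum to 2 (valence 4) → 2 H
  atom 11: C, bond orders sum to 1 (valence 4) → 3 H
Totals → C:10, H:22, O:1.
In Hill order: C10H22O.

C10H22O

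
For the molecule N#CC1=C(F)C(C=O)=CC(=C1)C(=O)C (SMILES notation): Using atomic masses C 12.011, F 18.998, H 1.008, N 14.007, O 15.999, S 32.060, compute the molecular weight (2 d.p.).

191.16 g/mol

First, the molecular formula is C10H6FNO2 (counting implicit H from valence).
  C: 10 × 12.011 = 120.110
  F: 1 × 18.998 = 18.998
  H: 6 × 1.008 = 6.048
  N: 1 × 14.007 = 14.007
  O: 2 × 15.999 = 31.998
Sum: 10×12.011 + 1×18.998 + 6×1.008 + 1×14.007 + 2×15.999 = 191.161 → 191.16 g/mol.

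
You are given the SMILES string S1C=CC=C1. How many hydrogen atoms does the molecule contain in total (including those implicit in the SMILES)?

4

Walk through each heavy atom and fill implicit hydrogens from standard valence (C 4, N 3, O 2, S 2, halogen 1):
  atom 1: S, bond orders sum to 2 (valence 2) → 0 H
  atom 2: C, bond orders sum to 3 (valence 4) → 1 H
  atom 3: C, bond orders sum to 3 (valence 4) → 1 H
  atom 4: C, bond orders sum to 3 (valence 4) → 1 H
  atom 5: C, bond orders sum to 3 (valence 4) → 1 H
Total hydrogens: 4.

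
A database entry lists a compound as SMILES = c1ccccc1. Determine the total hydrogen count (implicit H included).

6

Walk through each heavy atom and fill implicit hydrogens from standard valence (C 4, N 3, O 2, S 2, halogen 1); for lowercase aromatic atoms, an aromatic c carries 1 H when it has two neighbours and 0 H with three, and aromatic n carries 0 H:
  atom 1: aromatic c, 2 neighbours → 1 H
  atom 2: aromatic c, 2 neighbours → 1 H
  atom 3: aromatic c, 2 neighbours → 1 H
  atom 4: aromatic c, 2 neighbours → 1 H
  atom 5: aromatic c, 2 neighbours → 1 H
  atom 6: aromatic c, 2 neighbours → 1 H
Total hydrogens: 6.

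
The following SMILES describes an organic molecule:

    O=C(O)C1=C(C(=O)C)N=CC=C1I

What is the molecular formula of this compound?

Walk through each heavy atom and fill implicit hydrogens from standard valence (C 4, N 3, O 2, S 2, halogen 1):
  atom 1: O, bond orders sum to 2 (valence 2) → 0 H
  atom 2: C, bond orders sum to 4 (valence 4) → 0 H
  atom 3: O, bond orders sum to 1 (valence 2) → 1 H
  atom 4: C, bond orders sum to 4 (valence 4) → 0 H
  atom 5: C, bond orders sum to 4 (valence 4) → 0 H
  atom 6: C, bond orders sum to 4 (valence 4) → 0 H
  atom 7: O, bond orders sum to 2 (valence 2) → 0 H
  atom 8: C, bond orders sum to 1 (valence 4) → 3 H
  atom 9: N, bond orders sum to 3 (valence 3) → 0 H
  atom 10: C, bond orders sum to 3 (valence 4) → 1 H
  atom 11: C, bond orders sum to 3 (valence 4) → 1 H
  atom 12: C, bond orders sum to 4 (valence 4) → 0 H
  atom 13: I (halogen, monovalent) → 0 H
Totals → C:8, H:6, I:1, N:1, O:3.
In Hill order: C8H6INO3.

C8H6INO3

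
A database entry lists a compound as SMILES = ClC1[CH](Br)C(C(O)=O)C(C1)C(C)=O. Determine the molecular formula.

Walk through each heavy atom and fill implicit hydrogens from standard valence (C 4, N 3, O 2, S 2, halogen 1):
  atom 1: Cl (halogen, monovalent) → 0 H
  atom 2: C, bond orders sum to 3 (valence 4) → 1 H
  atom 3: C with explicit H count 1
  atom 4: Br (halogen, monovalent) → 0 H
  atom 5: C, bond orders sum to 3 (valence 4) → 1 H
  atom 6: C, bond orders sum to 4 (valence 4) → 0 H
  atom 7: O, bond orders sum to 1 (valence 2) → 1 H
  atom 8: O, bond orders sum to 2 (valence 2) → 0 H
  atom 9: C, bond orders sum to 3 (valence 4) → 1 H
  atom 10: C, bond orders sum to 2 (valence 4) → 2 H
  atom 11: C, bond orders sum to 4 (valence 4) → 0 H
  atom 12: C, bond orders sum to 1 (valence 4) → 3 H
  atom 13: O, bond orders sum to 2 (valence 2) → 0 H
Totals → C:8, H:10, Br:1, Cl:1, O:3.
In Hill order: C8H10BrClO3.

C8H10BrClO3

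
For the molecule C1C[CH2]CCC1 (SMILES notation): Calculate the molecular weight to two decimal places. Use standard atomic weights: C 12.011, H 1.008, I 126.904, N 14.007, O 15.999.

84.16 g/mol

First, the molecular formula is C6H12 (counting implicit H from valence).
  C: 6 × 12.011 = 72.066
  H: 12 × 1.008 = 12.096
Sum: 6×12.011 + 12×1.008 = 84.162 → 84.16 g/mol.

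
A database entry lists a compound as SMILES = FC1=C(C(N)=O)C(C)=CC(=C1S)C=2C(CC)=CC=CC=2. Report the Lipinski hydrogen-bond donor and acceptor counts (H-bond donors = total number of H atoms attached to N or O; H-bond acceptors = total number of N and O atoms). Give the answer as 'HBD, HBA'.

Donors: find every N or O and count the H atoms it carries.
  atom 5 (N): bond orders sum to 1 → 2 H
  atom 6 (O): bond orders sum to 2 → 0 H
Lipinski HBD = 2.
Acceptors: N atoms = 1, O atoms = 1 → HBA = 2.

2, 2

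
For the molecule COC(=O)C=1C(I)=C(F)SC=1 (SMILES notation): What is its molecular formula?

Walk through each heavy atom and fill implicit hydrogens from standard valence (C 4, N 3, O 2, S 2, halogen 1):
  atom 1: C, bond orders sum to 1 (valence 4) → 3 H
  atom 2: O, bond orders sum to 2 (valence 2) → 0 H
  atom 3: C, bond orders sum to 4 (valence 4) → 0 H
  atom 4: O, bond orders sum to 2 (valence 2) → 0 H
  atom 5: C, bond orders sum to 4 (valence 4) → 0 H
  atom 6: C, bond orders sum to 4 (valence 4) → 0 H
  atom 7: I (halogen, monovalent) → 0 H
  atom 8: C, bond orders sum to 4 (valence 4) → 0 H
  atom 9: F (halogen, monovalent) → 0 H
  atom 10: S, bond orders sum to 2 (valence 2) → 0 H
  atom 11: C, bond orders sum to 3 (valence 4) → 1 H
Totals → C:6, H:4, F:1, I:1, O:2, S:1.
In Hill order: C6H4FIO2S.

C6H4FIO2S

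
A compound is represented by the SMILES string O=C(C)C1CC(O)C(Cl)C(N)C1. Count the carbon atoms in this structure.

Count every carbon token in the SMILES (each C, including those in ring-closure positions and inside branches).
Carbon count: 8.

8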